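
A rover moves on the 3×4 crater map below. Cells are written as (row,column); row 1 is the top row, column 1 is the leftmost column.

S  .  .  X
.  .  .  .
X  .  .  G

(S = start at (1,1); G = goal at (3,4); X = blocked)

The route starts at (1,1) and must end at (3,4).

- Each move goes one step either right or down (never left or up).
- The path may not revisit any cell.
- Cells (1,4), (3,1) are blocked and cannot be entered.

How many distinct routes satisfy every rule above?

A right/down-only route from (1,1) to (3,4) makes exactly 2 down-moves and 3 right-moves in some order.
With no other constraints that would be C(5,2) = 10 routes.
Subtract routes through each blocked cell (inclusion–exclusion for overlaps): − through (1,4): 1 − through (3,1): 1 → 8.
That gives 8 routes.

8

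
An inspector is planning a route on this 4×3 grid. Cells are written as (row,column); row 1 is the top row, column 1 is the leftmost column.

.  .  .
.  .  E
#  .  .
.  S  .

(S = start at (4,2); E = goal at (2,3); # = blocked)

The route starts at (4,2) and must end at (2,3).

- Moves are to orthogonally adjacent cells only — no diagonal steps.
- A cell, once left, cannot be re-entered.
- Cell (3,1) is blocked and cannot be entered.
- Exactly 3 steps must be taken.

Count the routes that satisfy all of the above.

Need simple routes of exactly 3 moves from (4,2) to (2,3) (Manhattan distance 3, so 0 moves are spent on a detour and 0 undoing it).
Enumerating: (4,2) (3,2) (2,2) (2,3) | (4,2) (3,2) (3,3) (2,3) | (4,2) (4,3) (3,3) (2,3).
That gives 3 routes.

3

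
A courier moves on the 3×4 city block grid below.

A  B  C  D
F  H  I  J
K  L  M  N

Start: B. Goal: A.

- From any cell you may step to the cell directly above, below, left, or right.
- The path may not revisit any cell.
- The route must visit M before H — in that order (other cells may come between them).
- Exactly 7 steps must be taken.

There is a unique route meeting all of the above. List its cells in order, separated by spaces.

The waypoints must appear in the order M, H, with no cell reused.
Route from B: right to C, 2× down (reaching M), left to L, up to H, left to F, up to A — 7 moves in all.
Check: order respected (M at step 3, H at step 5); 7 moves as required.

B C I M L H F A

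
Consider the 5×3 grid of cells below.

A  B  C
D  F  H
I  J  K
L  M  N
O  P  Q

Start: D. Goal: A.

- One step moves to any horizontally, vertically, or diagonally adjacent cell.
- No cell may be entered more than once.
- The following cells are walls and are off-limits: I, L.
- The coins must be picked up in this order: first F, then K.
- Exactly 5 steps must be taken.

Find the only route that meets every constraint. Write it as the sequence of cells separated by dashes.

The waypoints must appear in the order F, K, with no cell reused.
Route from D: right 1 to F, down-right 1 to K, up 1 to H, up-left 1 to B, left 1 to A — 5 moves in all.
Check: order respected (F at step 1, K at step 2); 5 moves as required.

D - F - K - H - B - A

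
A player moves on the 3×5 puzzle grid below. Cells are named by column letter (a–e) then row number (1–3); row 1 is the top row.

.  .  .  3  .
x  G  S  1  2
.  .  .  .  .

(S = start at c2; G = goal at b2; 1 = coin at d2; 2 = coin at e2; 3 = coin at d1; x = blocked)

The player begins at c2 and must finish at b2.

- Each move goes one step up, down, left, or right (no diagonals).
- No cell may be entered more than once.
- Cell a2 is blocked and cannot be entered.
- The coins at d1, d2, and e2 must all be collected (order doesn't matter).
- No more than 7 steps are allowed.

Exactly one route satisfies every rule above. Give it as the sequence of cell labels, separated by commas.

The budget equals the shortest possible length, so every move has to be on a shortest route through the required cells.
Route from c2: 2× right (reaching e2), up to e1, 3× left (reaching b1), down to b2 — 7 moves in all.
Check: all required cells visited; 7 ≤ 7 moves.

c2, d2, e2, e1, d1, c1, b1, b2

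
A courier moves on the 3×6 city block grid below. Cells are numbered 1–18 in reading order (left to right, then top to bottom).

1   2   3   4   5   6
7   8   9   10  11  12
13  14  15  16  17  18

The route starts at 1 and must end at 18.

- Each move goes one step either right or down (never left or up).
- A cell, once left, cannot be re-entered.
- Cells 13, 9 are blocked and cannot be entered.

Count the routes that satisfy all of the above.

A right/down-only route from 1 to 18 makes exactly 2 down-moves and 5 right-moves in some order.
With no other constraints that would be C(7,2) = 21 routes.
Subtract routes through each blocked cell (inclusion–exclusion for overlaps): − through 9: 12 − through 13: 1 → 8.
That gives 8 routes.

8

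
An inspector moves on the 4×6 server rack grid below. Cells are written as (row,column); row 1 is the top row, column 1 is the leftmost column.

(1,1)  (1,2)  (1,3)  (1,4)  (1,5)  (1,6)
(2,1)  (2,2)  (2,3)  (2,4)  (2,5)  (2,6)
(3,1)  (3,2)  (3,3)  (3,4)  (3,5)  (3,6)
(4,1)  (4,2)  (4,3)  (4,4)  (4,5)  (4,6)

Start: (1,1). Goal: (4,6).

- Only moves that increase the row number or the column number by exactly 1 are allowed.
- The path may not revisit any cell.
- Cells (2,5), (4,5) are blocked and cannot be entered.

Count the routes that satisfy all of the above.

A right/down-only route from (1,1) to (4,6) makes exactly 3 down-moves and 5 right-moves in some order.
With no other constraints that would be C(8,3) = 56 routes.
Subtract routes through each blocked cell (inclusion–exclusion for overlaps): − through (2,5): 15 − through (4,5): 35 + through (2,5)&(4,5): 5 → 11.
That gives 11 routes.

11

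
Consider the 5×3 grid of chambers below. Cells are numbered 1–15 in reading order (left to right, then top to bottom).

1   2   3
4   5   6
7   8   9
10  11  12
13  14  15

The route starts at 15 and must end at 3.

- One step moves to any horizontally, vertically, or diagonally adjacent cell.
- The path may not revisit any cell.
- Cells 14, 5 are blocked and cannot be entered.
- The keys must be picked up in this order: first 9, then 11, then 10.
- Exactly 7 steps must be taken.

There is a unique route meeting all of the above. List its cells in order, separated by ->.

The waypoints must appear in the order 9, 11, 10, with no cell reused.
Route from 15: up 2 to 9, down-left 1 to 11, left 1 to 10, up-right 2 to 6, up 1 to 3 — 7 moves in all.
Check: order respected (9 at step 2, 11 at step 3, 10 at step 4); 7 moves as required.

15 -> 12 -> 9 -> 11 -> 10 -> 8 -> 6 -> 3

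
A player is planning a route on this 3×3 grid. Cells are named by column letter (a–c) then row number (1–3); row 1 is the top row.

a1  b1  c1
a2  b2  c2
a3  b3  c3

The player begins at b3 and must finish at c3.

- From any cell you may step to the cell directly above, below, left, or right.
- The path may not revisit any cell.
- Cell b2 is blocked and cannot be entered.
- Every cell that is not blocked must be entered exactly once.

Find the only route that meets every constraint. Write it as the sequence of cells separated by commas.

b3, a3, a2, a1, b1, c1, c2, c3

Need to visit all 8 open cells exactly once, starting at b3 and ending at c3.
Cell a2 has only two open neighbours (a1 and a3), so the path must pass straight through it: one of those is the cell it's entered from and the other is where it exits.
Route from b3: left 1 to a3, up 2 to a1, right 2 to c1, down 2 to c3 — 7 moves in all.
Check: all 8 open cells covered.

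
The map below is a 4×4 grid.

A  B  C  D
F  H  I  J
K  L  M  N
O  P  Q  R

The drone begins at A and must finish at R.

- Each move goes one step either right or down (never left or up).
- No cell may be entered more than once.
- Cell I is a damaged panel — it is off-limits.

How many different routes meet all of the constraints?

A right/down-only route from A to R makes exactly 3 down-moves and 3 right-moves in some order.
With no other constraints that would be C(6,3) = 20 routes.
Subtract routes through each blocked cell (inclusion–exclusion for overlaps): − through I: 9 → 11.
That gives 11 routes.

11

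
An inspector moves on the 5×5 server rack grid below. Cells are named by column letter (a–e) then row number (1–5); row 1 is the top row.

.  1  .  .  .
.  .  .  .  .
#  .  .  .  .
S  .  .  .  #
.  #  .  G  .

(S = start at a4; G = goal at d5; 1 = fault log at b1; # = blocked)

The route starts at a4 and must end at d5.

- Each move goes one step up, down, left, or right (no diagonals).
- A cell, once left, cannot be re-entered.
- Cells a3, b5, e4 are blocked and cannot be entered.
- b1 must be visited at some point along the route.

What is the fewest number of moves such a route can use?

Any route passes through b1 somewhere between a4 and d5. Summing Manhattan distances along the two legs (a4 → b1 → d5) gives a lower bound of 4 + 6 = 10 moves.
A route of 10 moves achieves this: a4 → b4 → b3 → b2 → b1 → c1 → c2 → c3 → c4 → c5 → d5.
Since 10 matches the lower bound, it is optimal.

10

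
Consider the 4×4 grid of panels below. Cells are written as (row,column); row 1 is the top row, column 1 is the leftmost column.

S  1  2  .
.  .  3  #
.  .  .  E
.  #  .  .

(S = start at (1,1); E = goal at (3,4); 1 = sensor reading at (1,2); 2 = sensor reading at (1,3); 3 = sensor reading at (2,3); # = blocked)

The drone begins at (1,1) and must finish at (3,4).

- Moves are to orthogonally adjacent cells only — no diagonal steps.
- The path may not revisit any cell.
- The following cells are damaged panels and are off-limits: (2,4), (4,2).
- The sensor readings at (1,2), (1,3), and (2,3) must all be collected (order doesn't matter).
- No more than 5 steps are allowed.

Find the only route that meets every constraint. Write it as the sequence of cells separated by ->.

(1,1) -> (1,2) -> (1,3) -> (2,3) -> (3,3) -> (3,4)

The 5-move cap with required stops at (1,2), (1,3), (2,3) leaves no slack for detours.
Route from (1,1): 2× right (reaching (1,3)), 2× down (reaching (3,3)), right to (3,4) — 5 moves in all.
Check: all required cells visited; 5 ≤ 5 moves.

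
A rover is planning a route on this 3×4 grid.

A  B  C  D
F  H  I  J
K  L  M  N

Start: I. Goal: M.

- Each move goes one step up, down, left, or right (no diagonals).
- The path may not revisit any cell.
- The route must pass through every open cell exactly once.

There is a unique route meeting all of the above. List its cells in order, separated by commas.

Need to visit all 12 open cells exactly once, starting at I and ending at M.
Route from I: left 1 to H, down 1 to L, left 1 to K, up 2 to A, right 3 to D, down 2 to N, left 1 to M — 11 moves in all.
Check: all 12 open cells covered.

I, H, L, K, F, A, B, C, D, J, N, M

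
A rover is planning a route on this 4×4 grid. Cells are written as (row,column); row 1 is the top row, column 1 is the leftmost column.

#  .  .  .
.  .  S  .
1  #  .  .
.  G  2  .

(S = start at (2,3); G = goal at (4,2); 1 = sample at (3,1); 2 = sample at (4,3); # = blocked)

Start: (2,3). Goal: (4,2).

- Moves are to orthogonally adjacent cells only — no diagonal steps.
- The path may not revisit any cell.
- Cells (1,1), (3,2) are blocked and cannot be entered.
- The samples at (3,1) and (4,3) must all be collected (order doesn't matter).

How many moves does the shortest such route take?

13

Any route passes through (3,1) and (4,3) in some order between (2,3) and (4,2). Summing Manhattan distances along each leg and taking the cheapest ordering ((2,3) → (3,1) → (4,3) → (4,2)) gives a lower bound of 3 + 3 + 1 = 7 moves.
The shortest route satisfying every rule uses 13 moves: (2,3) → (3,3) → (4,3) → (4,4) → (3,4) → (2,4) → (1,4) → (1,3) → (1,2) → (2,2) → (2,1) → (3,1) → (4,1) → (4,2).
The bound of 7 isn't tight here; checking systematically, no route of length 7 through 12 satisfies every constraint (on a 4-connected grid the length of any start-to-goal walk has the same parity as the Manhattan bound, so only lengths 7, 9, 11, … need checking), so 13 is the minimum.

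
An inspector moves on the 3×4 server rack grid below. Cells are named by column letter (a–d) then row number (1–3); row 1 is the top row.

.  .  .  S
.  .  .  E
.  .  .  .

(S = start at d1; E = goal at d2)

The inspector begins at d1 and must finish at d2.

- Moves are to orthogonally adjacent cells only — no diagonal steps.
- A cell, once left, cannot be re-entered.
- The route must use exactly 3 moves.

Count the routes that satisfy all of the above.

1

Need simple routes of exactly 3 moves from d1 to d2 (Manhattan distance 1, so 1 moves are spent on a detour and 1 undoing it).
Enumerating: d1 c1 c2 d2.
That gives 1 route.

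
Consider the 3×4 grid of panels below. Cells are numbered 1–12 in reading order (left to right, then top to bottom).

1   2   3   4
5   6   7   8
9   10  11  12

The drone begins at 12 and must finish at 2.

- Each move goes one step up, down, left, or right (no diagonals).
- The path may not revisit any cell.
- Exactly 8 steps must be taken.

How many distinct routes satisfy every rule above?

Need simple routes of exactly 8 moves from 12 to 2 (Manhattan distance 4, so 2 moves are spent on a detour and 2 undoing it).
Branch systematically from the start, pruning whenever the remaining move budget drops below the Manhattan distance to 2 or differs from it in parity. Grouping the completions by first move — via 8: 6; via 11: 3 — and summing: 6 + 3 = 9.
That gives 9 routes.

9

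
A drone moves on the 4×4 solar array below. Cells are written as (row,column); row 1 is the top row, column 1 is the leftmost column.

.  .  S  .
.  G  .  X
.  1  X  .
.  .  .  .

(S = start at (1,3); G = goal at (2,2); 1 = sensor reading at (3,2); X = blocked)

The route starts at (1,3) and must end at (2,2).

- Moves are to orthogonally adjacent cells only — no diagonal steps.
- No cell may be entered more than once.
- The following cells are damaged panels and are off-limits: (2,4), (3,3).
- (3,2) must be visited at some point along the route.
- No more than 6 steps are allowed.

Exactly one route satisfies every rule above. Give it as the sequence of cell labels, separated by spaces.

The budget equals the shortest possible length, so every move has to be on a shortest route through the required cells.
Route from (1,3): left 2 to (1,1), down 2 to (3,1), right 1 to (3,2), up 1 to (2,2) — 6 moves in all.
Check: all required cells visited; 6 ≤ 6 moves.

(1,3) (1,2) (1,1) (2,1) (3,1) (3,2) (2,2)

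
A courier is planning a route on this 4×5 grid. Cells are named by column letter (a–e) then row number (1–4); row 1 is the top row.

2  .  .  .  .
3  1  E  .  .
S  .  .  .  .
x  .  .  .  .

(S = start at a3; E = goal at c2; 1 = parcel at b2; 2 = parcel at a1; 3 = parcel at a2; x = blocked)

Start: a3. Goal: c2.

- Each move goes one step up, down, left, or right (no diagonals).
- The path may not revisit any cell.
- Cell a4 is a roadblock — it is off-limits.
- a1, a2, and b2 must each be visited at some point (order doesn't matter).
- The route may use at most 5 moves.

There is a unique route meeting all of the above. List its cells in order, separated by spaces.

a3 a2 a1 b1 b2 c2

The budget equals the shortest possible length, so every move has to be on a shortest route through the required cells.
Route from a3: 2× up (reaching a1), right to b1, down to b2, right to c2 — 5 moves in all.
Check: all required cells visited; 5 ≤ 5 moves.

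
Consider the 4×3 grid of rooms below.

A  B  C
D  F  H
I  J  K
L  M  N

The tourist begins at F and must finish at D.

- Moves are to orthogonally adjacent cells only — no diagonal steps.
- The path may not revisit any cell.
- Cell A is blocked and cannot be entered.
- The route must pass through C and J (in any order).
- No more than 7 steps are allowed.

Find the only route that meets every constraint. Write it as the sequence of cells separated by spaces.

The 7-move cap with required stops at C, J leaves no slack for detours.
Route from F: up to B, right to C, 2× down (reaching K), 2× left (reaching I), up to D — 7 moves in all.
Check: all required cells visited; 7 ≤ 7 moves.

F B C H K J I D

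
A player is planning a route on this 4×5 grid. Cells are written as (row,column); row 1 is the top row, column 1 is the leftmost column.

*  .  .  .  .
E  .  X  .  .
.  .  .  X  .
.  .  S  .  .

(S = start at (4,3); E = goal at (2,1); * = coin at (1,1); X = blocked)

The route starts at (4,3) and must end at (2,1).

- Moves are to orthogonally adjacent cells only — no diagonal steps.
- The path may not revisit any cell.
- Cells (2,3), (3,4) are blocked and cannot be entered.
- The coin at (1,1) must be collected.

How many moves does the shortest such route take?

6

Any route passes through (1,1) somewhere between (4,3) and (2,1). Summing Manhattan distances along the two legs ((4,3) → (1,1) → (2,1)) gives a lower bound of 5 + 1 = 6 moves.
A route of 6 moves achieves this: (4,3) → (3,3) → (3,2) → (2,2) → (1,2) → (1,1) → (2,1).
Since 6 matches the lower bound, it is optimal.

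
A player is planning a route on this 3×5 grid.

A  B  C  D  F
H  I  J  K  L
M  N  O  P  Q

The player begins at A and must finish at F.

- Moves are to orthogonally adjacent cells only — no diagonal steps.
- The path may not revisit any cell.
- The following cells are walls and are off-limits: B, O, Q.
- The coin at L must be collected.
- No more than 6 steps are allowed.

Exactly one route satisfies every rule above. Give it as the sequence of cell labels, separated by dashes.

A - H - I - J - K - L - F

The budget equals the shortest possible length, so every move has to be on a shortest route through the required cells.
Route from A: down to H, 4× right (reaching L), up to F — 6 moves in all.
Check: all required cells visited; 6 ≤ 6 moves.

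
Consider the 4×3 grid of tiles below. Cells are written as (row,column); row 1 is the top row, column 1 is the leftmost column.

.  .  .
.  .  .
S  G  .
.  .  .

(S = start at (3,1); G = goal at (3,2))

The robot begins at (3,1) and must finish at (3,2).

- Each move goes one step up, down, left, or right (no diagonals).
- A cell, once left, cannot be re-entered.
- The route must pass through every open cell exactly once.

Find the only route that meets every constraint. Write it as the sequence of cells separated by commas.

Need to visit all 12 open cells exactly once, starting at (3,1) and ending at (3,2).
Route from (3,1): down 1 to (4,1), right 2 to (4,3), up 3 to (1,3), left 2 to (1,1), down 1 to (2,1), right 1 to (2,2), down 1 to (3,2) — 11 moves in all.
Check: all 12 open cells covered.

(3,1), (4,1), (4,2), (4,3), (3,3), (2,3), (1,3), (1,2), (1,1), (2,1), (2,2), (3,2)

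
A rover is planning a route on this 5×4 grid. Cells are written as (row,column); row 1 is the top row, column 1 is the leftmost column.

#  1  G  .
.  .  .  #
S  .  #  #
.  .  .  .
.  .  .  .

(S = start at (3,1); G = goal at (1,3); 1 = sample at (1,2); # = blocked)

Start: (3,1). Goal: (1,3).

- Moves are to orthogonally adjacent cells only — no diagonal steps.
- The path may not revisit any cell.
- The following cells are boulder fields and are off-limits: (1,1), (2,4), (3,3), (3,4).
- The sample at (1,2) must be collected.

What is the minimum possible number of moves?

4

Any route passes through (1,2) somewhere between (3,1) and (1,3). Summing Manhattan distances along the two legs ((3,1) → (1,2) → (1,3)) gives a lower bound of 3 + 1 = 4 moves.
A route of 4 moves achieves this: (3,1) → (2,1) → (2,2) → (1,2) → (1,3).
Since 4 matches the lower bound, it is optimal.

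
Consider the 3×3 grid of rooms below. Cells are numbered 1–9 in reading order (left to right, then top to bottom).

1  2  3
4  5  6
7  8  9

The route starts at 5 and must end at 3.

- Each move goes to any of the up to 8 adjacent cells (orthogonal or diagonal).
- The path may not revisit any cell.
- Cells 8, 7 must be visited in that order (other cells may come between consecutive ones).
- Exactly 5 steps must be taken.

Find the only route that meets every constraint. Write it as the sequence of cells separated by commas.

5, 8, 7, 4, 2, 3

The waypoints must appear in the order 8, 7, with no cell reused.
Route from 5: down 1 to 8, left 1 to 7, up 1 to 4, up-right 1 to 2, right 1 to 3 — 5 moves in all.
Check: order respected (8 at step 1, 7 at step 2); 5 moves as required.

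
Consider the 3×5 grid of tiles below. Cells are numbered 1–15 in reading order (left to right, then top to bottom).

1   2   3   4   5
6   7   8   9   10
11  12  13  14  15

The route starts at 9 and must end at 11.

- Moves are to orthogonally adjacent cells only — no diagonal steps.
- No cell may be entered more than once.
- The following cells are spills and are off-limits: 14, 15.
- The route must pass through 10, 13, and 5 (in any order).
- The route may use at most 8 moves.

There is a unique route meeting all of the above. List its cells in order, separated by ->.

The 8-move cap with required stops at 10, 13, 5 leaves no slack for detours.
Route from 9: right 1 to 10, up 1 to 5, left 2 to 3, down 2 to 13, left 2 to 11 — 8 moves in all.
Check: all required cells visited; 8 ≤ 8 moves.

9 -> 10 -> 5 -> 4 -> 3 -> 8 -> 13 -> 12 -> 11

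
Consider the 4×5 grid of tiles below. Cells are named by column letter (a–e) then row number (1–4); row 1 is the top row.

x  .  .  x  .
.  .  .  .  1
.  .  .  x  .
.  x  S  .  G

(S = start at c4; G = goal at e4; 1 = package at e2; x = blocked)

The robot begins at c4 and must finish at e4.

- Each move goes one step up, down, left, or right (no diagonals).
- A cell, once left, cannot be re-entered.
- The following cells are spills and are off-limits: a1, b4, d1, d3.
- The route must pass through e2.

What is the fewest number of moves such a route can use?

Any route passes through e2 somewhere between c4 and e4. Summing Manhattan distances along the two legs (c4 → e2 → e4) gives a lower bound of 4 + 2 = 6 moves.
A route of 6 moves achieves this: c4 → c3 → c2 → d2 → e2 → e3 → e4.
Since 6 matches the lower bound, it is optimal.

6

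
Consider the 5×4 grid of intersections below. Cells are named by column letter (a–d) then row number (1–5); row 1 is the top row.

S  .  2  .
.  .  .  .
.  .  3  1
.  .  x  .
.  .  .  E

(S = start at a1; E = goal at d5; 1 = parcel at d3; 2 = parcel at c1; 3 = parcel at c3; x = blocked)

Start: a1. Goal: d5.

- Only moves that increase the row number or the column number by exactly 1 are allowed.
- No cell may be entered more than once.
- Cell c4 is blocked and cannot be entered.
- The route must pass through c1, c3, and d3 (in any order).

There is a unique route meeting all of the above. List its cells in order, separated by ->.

Moves only go right or down, so the column and row indices never decrease.
Route from a1: 2× right (reaching c1), 2× down (reaching c3), right to d3, 2× down (reaching d5) — 7 moves in all.
Check: all required cells visited.

a1 -> b1 -> c1 -> c2 -> c3 -> d3 -> d4 -> d5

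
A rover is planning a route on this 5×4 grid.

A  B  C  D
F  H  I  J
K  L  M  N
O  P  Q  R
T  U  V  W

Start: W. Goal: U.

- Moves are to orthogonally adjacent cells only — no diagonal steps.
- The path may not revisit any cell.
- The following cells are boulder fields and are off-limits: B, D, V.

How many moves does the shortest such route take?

The Manhattan distance from W to U is |5−5| + |4−2| = 2, so at least 2 moves are needed.
That bound ignores the blocked cells. Measuring each leg by the fewest moves that actually steer around them (W→U: 4) raises the lower bound to 4.
A route of 4 moves exists: W → R → Q → P → U.
Since 4 matches that lower bound, it is optimal.

4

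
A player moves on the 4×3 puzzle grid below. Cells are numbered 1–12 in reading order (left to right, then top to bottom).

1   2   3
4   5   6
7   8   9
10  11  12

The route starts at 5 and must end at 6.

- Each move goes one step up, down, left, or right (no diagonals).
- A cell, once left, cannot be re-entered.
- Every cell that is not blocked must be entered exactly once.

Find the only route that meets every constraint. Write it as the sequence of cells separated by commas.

5, 8, 9, 12, 11, 10, 7, 4, 1, 2, 3, 6

Need to visit all 12 open cells exactly once, starting at 5 and ending at 6.
Route from 5: down to 8, right to 9, down to 12, 2× left (reaching 10), 3× up (reaching 1), 2× right (reaching 3), down to 6 — 11 moves in all.
Check: all 12 open cells covered.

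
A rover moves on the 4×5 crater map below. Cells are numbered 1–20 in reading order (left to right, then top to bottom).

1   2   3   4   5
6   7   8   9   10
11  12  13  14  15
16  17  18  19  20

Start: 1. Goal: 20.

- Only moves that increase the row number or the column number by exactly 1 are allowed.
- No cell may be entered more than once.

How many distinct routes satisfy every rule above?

35

A right/down-only route from 1 to 20 makes exactly 3 down-moves and 4 right-moves in some order.
With no other constraints that would be C(7,3) = 35 routes.
That gives 35 routes.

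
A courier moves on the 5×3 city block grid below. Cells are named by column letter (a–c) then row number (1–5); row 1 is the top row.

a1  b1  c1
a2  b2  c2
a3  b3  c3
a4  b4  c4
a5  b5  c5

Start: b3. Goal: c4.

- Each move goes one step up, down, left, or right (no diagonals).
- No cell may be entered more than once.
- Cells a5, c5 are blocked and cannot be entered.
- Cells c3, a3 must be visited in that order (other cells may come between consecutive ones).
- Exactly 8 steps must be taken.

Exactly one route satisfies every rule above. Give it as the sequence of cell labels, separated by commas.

b3, c3, c2, b2, a2, a3, a4, b4, c4

The waypoints must appear in the order c3, a3, with no cell reused.
Route from b3: right 1 to c3, up 1 to c2, left 2 to a2, down 2 to a4, right 2 to c4 — 8 moves in all.
Check: order respected (c3 at step 1, a3 at step 5); 8 moves as required.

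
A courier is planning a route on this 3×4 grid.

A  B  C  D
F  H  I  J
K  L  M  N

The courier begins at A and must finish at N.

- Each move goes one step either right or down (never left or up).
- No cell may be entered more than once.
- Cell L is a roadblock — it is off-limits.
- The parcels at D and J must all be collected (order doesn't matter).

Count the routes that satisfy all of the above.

1

A right/down-only route from A to N makes exactly 2 down-moves and 3 right-moves in some order.
With no other constraints that would be C(5,2) = 10 routes.
A monotone route can only reach the required cells in the order D, J, so split there and multiply the segment counts (each segment already excludes blocked cells): A→D: 1; D→J: 1; J→N: 1; product = 1.
That gives 1 route.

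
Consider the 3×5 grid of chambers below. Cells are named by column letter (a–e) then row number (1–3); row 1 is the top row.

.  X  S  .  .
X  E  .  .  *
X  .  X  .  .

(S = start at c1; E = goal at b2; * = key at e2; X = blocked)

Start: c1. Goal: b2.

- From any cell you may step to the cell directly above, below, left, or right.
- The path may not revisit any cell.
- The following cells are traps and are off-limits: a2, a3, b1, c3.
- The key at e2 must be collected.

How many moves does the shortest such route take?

Any route passes through e2 somewhere between c1 and b2. Summing Manhattan distances along the two legs (c1 → e2 → b2) gives a lower bound of 3 + 3 = 6 moves.
A route of 6 moves achieves this: c1 → d1 → e1 → e2 → d2 → c2 → b2.
Since 6 matches the lower bound, it is optimal.

6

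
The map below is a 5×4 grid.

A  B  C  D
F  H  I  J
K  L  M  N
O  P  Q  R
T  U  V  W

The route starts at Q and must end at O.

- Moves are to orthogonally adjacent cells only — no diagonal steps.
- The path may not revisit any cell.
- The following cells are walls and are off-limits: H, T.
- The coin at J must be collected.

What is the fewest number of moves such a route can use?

Any route passes through J somewhere between Q and O. Summing Manhattan distances along the two legs (Q → J → O) gives a lower bound of 3 + 5 = 8 moves.
A route of 8 moves achieves this: Q → R → N → J → I → M → L → P → O.
Since 8 matches the lower bound, it is optimal.

8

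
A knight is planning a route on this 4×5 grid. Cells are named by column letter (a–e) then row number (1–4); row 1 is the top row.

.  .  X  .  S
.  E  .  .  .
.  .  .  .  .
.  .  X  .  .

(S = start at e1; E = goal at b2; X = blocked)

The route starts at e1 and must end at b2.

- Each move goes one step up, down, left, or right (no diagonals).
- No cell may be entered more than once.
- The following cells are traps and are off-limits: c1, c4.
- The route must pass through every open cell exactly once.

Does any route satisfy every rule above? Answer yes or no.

Colour the cells like a checkerboard: each orthogonal step flips colour, so a Hamiltonian route alternates colours. Here there are 9 cells of one colour and 9 of the other, with start on the same colour as the goal — the counts and endpoints can't be arranged into an alternating sequence of length 18, so no Hamiltonian route exists.

no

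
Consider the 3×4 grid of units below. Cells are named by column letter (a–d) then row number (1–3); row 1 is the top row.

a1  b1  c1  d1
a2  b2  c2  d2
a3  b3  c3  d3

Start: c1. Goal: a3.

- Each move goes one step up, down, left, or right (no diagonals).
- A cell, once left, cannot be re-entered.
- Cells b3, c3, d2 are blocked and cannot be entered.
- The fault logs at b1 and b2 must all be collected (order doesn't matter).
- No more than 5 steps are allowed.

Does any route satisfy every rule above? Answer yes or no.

yes

One route that works: c1 → b1 → b2 → a2 → a3.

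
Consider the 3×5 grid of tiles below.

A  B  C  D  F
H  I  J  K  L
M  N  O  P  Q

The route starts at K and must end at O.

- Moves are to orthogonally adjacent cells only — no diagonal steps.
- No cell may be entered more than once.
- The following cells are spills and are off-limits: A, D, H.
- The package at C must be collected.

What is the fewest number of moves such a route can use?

6

Any route passes through C somewhere between K and O. Summing Manhattan distances along the two legs (K → C → O) gives a lower bound of 2 + 2 = 4 moves.
The shortest route satisfying every rule uses 6 moves: K → J → C → B → I → N → O.
The bound of 4 isn't tight here; checking systematically, no route of length 4 through 5 satisfies every constraint, so 6 is the minimum.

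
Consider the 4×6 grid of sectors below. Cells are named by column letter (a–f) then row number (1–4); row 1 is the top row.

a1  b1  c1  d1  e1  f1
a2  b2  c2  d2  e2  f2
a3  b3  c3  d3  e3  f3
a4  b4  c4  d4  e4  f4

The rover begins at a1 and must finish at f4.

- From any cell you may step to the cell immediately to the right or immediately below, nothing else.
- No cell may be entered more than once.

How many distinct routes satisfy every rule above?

56

A right/down-only route from a1 to f4 makes exactly 3 down-moves and 5 right-moves in some order.
With no other constraints that would be C(8,3) = 56 routes.
That gives 56 routes.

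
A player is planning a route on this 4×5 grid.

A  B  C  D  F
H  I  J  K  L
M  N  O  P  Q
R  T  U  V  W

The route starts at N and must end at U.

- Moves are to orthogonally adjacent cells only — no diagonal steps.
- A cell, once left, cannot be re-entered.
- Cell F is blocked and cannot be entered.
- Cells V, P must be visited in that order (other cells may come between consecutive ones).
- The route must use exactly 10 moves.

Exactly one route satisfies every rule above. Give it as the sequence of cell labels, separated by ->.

N -> I -> J -> K -> L -> Q -> W -> V -> P -> O -> U

The waypoints must appear in the order V, P, with no cell reused.
Route from N: up 1 to I, right 3 to L, down 2 to W, left 1 to V, up 1 to P, left 1 to O, down 1 to U — 10 moves in all.
Check: order respected (V at step 7, P at step 8); 10 moves as required.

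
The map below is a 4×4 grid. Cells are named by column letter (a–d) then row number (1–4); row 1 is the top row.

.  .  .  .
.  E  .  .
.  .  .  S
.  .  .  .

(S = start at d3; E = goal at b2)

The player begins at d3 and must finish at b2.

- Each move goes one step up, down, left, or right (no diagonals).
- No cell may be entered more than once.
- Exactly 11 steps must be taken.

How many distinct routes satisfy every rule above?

Need simple routes of exactly 11 moves from d3 to b2 (Manhattan distance 3, so 4 moves are spent on a detour and 4 undoing it).
Branch systematically from the start, pruning whenever the remaining move budget drops below the Manhattan distance to b2 or differs from it in parity. Grouping the completions by first move — via d2: 11; via d4: 9; via c3: 6 — and summing: 11 + 9 + 6 = 26.
That gives 26 routes.

26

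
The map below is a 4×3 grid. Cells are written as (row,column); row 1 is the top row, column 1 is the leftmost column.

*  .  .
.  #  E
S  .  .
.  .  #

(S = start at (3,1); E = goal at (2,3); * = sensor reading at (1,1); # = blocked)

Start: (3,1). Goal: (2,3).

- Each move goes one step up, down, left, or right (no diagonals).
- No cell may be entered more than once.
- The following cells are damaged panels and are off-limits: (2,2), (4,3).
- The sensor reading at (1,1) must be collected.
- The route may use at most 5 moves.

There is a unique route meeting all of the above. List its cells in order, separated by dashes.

The 5-move cap with required stops at (1,1) leaves no slack for detours.
Route from (3,1): 2× up (reaching (1,1)), 2× right (reaching (1,3)), down to (2,3) — 5 moves in all.
Check: all required cells visited; 5 ≤ 5 moves.

(3,1) - (2,1) - (1,1) - (1,2) - (1,3) - (2,3)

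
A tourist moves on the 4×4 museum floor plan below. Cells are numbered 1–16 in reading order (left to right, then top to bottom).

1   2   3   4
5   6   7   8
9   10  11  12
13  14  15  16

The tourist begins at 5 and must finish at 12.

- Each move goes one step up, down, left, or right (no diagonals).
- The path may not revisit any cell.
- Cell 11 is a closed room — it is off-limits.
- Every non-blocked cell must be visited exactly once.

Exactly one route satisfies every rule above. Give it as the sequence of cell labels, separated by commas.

Need to visit all 15 open cells exactly once, starting at 5 and ending at 12.
Route from 5: up to 1, 3× right (reaching 4), down to 8, 2× left (reaching 6), down to 10, left to 9, down to 13, 3× right (reaching 16), up to 12 — 14 moves in all.
Check: all 15 open cells covered.

5, 1, 2, 3, 4, 8, 7, 6, 10, 9, 13, 14, 15, 16, 12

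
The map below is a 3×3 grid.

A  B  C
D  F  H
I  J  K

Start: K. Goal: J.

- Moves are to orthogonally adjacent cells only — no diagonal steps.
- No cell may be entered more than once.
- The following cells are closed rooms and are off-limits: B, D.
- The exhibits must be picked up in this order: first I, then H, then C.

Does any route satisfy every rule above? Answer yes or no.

I must be visited but has only one open neighbour (J), and it is neither the start nor the goal — the route would have to enter and leave through J, re-entering it.

no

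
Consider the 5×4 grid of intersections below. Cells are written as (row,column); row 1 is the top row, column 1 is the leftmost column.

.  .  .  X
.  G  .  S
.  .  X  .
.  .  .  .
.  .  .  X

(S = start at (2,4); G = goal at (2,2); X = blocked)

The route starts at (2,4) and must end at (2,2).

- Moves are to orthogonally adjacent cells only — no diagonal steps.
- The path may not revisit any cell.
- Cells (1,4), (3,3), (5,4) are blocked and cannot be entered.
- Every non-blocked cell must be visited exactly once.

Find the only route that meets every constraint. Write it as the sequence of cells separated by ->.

Need to visit all 17 open cells exactly once, starting at (2,4) and ending at (2,2).
Cell (3,4) has only two open neighbours ((2,4) and (4,4)), so the path must pass straight through it: one of those is the cell it's entered from and the other is where it exits.
Route from (2,4): 2× down (reaching (4,4)), left to (4,3), down to (5,3), 2× left (reaching (5,1)), up to (4,1), right to (4,2), up to (3,2), left to (3,1), 2× up (reaching (1,1)), 2× right (reaching (1,3)), down to (2,3), left to (2,2) — 16 moves in all.
Check: all 17 open cells covered.

(2,4) -> (3,4) -> (4,4) -> (4,3) -> (5,3) -> (5,2) -> (5,1) -> (4,1) -> (4,2) -> (3,2) -> (3,1) -> (2,1) -> (1,1) -> (1,2) -> (1,3) -> (2,3) -> (2,2)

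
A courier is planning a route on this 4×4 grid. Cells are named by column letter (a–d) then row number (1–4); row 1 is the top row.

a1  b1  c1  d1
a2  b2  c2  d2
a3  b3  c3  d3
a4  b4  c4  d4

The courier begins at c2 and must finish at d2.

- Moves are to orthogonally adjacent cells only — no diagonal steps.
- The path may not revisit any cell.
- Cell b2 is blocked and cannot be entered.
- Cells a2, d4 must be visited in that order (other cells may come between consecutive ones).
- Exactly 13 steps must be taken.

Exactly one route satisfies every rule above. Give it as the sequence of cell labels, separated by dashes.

The waypoints must appear in the order a2, d4, with no cell reused.
Route from c2: up to c1, 2× left (reaching a1), 3× down (reaching a4), right to b4, up to b3, right to c3, down to c4, right to d4, 2× up (reaching d2) — 13 moves in all.
Check: order respected (a2 at step 4, d4 at step 11); 13 moves as required.

c2 - c1 - b1 - a1 - a2 - a3 - a4 - b4 - b3 - c3 - c4 - d4 - d3 - d2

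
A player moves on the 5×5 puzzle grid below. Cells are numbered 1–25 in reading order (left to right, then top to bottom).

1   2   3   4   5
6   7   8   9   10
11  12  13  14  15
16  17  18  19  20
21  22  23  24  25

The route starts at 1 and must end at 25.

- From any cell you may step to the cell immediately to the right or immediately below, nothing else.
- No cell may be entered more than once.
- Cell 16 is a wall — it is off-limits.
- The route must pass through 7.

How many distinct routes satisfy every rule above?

40

A right/down-only route from 1 to 25 makes exactly 4 down-moves and 4 right-moves in some order.
With no other constraints that would be C(8,4) = 70 routes.
Split at 7 and multiply the segment counts (each segment already excludes blocked cells): 1→7: 2; 7→25: 20; product = 40.
That gives 40 routes.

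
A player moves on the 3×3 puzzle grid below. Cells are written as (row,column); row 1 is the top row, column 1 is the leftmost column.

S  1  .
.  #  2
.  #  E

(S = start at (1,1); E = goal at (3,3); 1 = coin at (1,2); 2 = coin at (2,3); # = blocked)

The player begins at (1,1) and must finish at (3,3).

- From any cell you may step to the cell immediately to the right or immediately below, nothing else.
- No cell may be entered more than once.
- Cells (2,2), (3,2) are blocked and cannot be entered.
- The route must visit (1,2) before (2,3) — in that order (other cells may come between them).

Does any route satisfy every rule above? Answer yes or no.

One route that works: (1,1) → (1,2) → (1,3) → (2,3) → (3,3).

yes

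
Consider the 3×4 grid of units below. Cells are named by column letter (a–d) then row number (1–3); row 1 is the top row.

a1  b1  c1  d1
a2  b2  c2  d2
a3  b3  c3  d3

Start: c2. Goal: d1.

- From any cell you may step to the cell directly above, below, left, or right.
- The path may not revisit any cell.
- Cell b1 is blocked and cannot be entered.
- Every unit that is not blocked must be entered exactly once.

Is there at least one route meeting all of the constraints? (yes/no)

no

Cell a1 has only one open neighbour but is neither the start nor the goal, so a Hamiltonian route would have to both enter and leave it through the same neighbour — impossible without revisiting.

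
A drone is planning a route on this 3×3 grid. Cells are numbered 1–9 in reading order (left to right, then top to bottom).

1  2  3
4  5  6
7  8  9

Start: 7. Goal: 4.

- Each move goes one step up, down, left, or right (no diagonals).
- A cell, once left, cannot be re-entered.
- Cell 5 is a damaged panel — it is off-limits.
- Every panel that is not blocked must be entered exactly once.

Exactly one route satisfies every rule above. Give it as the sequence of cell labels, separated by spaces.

Need to visit all 8 open cells exactly once, starting at 7 and ending at 4.
Cell 3 has only two open neighbours (6 and 2), so the path must pass straight through it: one of those is the cell it's entered from and the other is where it exits.
Route from 7: right 2 to 9, up 2 to 3, left 2 to 1, down 1 to 4 — 7 moves in all.
Check: all 8 open cells covered.

7 8 9 6 3 2 1 4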